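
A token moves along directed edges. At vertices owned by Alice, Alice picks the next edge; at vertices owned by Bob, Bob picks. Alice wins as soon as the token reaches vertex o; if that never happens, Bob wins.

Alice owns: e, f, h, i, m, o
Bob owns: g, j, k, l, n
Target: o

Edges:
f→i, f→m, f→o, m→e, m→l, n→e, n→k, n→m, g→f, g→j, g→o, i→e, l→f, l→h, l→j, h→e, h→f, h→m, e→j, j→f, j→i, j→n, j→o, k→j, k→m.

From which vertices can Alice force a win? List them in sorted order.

A0 = {o}
A1: add {f} — f (Alice) has f→o.
A2: add {h} — h (Alice) has h→f.
A3 = A2; e.g. e (Alice) has no edge into A2. Fixed point.
Alice's winning region = {f, h, o}.

f, h, o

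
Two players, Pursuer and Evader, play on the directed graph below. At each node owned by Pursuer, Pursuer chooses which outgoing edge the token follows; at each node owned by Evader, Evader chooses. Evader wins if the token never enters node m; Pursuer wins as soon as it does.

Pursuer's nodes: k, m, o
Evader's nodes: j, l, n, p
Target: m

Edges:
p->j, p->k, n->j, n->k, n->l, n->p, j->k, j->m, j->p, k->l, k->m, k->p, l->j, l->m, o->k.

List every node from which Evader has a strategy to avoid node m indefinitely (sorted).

j, l, n, p

A0 = {m}
A1: add {k} — k (Pursuer) has k→m.
A2: add {o} — o (Pursuer) has o→k.
A3 = A2; e.g. j (Evader) can still go to p. Fixed point.
Pursuer's attractor = {k, m, o}; Evader avoids the target exactly from the complement.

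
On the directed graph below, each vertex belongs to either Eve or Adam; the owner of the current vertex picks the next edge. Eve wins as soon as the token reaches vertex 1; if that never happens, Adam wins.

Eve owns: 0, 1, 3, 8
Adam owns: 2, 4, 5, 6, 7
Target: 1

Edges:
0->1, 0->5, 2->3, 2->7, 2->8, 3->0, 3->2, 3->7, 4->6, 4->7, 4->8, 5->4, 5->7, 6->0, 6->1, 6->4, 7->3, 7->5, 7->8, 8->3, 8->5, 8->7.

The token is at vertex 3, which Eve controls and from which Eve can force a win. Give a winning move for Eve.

0

A0 = {1}
A1: add {0} — 0 (Eve) has 0→1.
A2: add {3} — 3 (Eve) has 3→0.
A3: add {8} — 8 (Eve) has 8→3.
A4 = A3; e.g. 2 (Adam) can still go to 7. Fixed point.
From 3, successor 0 is in the attractor (rank 1); the other successors 2, 7 are not.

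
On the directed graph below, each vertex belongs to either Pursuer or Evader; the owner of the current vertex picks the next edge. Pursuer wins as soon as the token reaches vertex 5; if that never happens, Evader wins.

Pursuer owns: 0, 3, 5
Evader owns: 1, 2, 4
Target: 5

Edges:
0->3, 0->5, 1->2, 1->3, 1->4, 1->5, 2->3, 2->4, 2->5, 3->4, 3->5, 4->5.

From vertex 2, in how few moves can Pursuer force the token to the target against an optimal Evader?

A0 = {5}
A1: add {0, 3, 4} — 0 (Pursuer) has 0→5; 3 (Pursuer) has 3→5; 4 (Evader): all of {5} already in.
A2: add {2} — 2 (Evader): all of {3, 4, 5} already in.
2 enters the attractor at level 2, so Pursuer can force the target in 2 moves from there.

2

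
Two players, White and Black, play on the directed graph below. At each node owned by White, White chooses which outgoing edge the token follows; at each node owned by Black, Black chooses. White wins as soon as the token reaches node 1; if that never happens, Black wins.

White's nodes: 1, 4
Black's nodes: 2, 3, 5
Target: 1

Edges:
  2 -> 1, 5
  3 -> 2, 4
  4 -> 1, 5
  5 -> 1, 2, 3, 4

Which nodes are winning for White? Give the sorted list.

A0 = {1}
A1: add {4} — 4 (White) has 4→1.
A2 = A1; e.g. 2 (Black) can still go to 5. Fixed point.
White's winning region = {1, 4}.

1, 4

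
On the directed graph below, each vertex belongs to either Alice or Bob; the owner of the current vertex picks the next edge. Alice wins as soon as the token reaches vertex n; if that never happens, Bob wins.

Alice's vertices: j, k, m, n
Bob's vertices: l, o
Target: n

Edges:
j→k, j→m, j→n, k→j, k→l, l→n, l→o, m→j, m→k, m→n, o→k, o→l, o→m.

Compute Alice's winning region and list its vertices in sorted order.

A0 = {n}
A1: add {j, m} — j (Alice) has j→n; m (Alice) has m→n.
A2: add {k} — k (Alice) has k→j.
A3 = A2; e.g. l (Bob) can still go to o. Fixed point.
Alice's winning region = {j, k, m, n}.

j, k, m, n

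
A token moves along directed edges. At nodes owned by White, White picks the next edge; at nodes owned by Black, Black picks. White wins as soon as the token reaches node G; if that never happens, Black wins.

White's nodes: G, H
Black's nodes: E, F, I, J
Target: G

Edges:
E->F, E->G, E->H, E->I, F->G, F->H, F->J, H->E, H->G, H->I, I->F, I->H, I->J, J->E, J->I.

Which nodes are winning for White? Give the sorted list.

G, H

A0 = {G}
A1: add {H} — H (White) has H→G.
A2 = A1; e.g. E (Black) can still go to F. Fixed point.
White's winning region = {G, H}.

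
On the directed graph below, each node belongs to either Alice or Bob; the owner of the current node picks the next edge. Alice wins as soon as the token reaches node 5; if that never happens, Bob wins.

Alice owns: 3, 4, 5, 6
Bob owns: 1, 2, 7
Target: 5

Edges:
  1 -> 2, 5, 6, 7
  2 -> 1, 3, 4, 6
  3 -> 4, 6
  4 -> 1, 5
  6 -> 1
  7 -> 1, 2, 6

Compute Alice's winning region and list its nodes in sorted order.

A0 = {5}
A1: add {4} — 4 (Alice) has 4→5.
A2: add {3} — 3 (Alice) has 3→4.
A3 = A2; e.g. 1 (Bob) can still go to 2. Fixed point.
Alice's winning region = {3, 4, 5}.

3, 4, 5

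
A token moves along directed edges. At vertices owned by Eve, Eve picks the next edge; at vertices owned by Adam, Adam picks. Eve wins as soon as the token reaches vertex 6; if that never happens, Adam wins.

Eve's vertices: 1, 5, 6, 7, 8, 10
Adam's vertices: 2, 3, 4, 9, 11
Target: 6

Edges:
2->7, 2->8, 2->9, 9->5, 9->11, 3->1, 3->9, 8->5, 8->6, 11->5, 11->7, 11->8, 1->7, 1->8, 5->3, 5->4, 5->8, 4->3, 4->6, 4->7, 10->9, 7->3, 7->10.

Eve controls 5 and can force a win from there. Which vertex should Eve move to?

A0 = {6}
A1: add {8} — 8 (Eve) has 8→6.
A2: add {1, 5} — 1 (Eve) has 1→8; 5 (Eve) has 5→8.
A3 = A2; e.g. 2 (Adam) can still go to 7. Fixed point.
From 5, successor 8 is in the attractor (rank 1); the other successors 3, 4 are not.

8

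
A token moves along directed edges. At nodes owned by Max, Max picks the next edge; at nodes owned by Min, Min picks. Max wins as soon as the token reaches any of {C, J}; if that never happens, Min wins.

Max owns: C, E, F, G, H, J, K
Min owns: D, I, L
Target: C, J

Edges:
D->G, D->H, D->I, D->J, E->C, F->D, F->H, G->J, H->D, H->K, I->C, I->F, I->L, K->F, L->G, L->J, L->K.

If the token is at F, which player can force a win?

A0 = {C, J}
A1: add {E, G} — E (Max) has E→C; G (Max) has G→J.
A2 = A1; e.g. D (Min) can still go to H. Fixed point.
F never enters the attractor, so Min can avoid the target forever.

Min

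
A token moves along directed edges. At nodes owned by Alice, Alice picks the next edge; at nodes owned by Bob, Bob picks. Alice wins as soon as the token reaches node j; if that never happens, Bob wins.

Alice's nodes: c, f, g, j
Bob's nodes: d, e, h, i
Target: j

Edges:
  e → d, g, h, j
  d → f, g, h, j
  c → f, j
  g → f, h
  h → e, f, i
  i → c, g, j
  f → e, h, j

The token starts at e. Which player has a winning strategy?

Bob

A0 = {j}
A1: add {c, f} — c (Alice) has c→j; f (Alice) has f→j.
A2: add {g} — g (Alice) has g→f.
A3: add {i} — i (Bob): all of {c, g, j} already in.
A4 = A3; e.g. d (Bob) can still go to h. Fixed point.
e never enters the attractor, so Bob can avoid the target forever.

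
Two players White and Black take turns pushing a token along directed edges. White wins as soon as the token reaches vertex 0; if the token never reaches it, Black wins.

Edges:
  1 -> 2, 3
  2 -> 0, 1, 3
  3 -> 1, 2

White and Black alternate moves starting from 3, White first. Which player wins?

Track states (vertex, player-to-move).
A0 = {(0,White), (0,Black)}
A1: add {(2,White)}.
A2 = A1; e.g. (1,White) stays out. (3,White) never enters ⇒ Black avoids the target.

Black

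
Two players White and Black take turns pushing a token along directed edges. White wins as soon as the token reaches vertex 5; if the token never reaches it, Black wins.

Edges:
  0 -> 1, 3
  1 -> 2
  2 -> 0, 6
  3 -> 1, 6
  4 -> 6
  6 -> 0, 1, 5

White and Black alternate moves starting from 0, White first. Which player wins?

Black

Track states (vertex, player-to-move).
A0 = {(5,White), (5,Black)}
A1: add {(6,White)}.
A2: add {(4,Black)}.
A3 = A2; e.g. (0,White) stays out. (0,White) never enters ⇒ Black avoids the target.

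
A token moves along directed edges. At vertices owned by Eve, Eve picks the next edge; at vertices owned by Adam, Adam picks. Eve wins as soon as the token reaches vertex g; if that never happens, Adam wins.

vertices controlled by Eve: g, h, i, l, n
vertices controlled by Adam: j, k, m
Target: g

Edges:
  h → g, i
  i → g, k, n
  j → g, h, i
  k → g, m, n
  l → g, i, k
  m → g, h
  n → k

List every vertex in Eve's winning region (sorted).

g, h, i, j, l, m

A0 = {g}
A1: add {h, i, l} — h (Eve) has h→g; i (Eve) has i→g; l (Eve) has l→g.
A2: add {j, m} — j (Adam): all of {g, h, i} already in; m (Adam): all of {g, h} already in.
A3 = A2; e.g. k (Adam) can still go to n. Fixed point.
Eve's winning region = {g, h, i, j, l, m}.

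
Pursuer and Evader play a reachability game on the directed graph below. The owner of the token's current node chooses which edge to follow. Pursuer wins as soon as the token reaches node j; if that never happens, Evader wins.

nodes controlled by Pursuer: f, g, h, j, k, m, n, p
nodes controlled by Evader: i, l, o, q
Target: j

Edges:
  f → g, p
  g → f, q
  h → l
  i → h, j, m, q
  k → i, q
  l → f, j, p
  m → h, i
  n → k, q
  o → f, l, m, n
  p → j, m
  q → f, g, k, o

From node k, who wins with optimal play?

Evader

A0 = {j}
A1: add {p} — p (Pursuer) has p→j.
A2: add {f} — f (Pursuer) has f→p.
A3: add {g, l} — g (Pursuer) has g→f; l (Evader): all of {f, j, p} already in.
A4: add {h} — h (Pursuer) has h→l.
A5: add {m} — m (Pursuer) has m→h.
A6 = A5; e.g. i (Evader) can still go to q. Fixed point.
k never enters the attractor, so Evader can avoid the target forever.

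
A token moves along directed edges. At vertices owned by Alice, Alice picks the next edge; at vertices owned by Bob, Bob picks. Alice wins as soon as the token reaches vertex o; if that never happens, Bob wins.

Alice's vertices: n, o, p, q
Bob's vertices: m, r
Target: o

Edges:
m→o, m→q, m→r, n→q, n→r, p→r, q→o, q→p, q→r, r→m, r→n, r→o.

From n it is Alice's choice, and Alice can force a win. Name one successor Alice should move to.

A0 = {o}
A1: add {q} — q (Alice) has q→o.
A2: add {n} — n (Alice) has n→q.
A3 = A2; e.g. m (Bob) can still go to r. Fixed point.
From n, successor q is in the attractor (rank 1); the other successor r is not.

q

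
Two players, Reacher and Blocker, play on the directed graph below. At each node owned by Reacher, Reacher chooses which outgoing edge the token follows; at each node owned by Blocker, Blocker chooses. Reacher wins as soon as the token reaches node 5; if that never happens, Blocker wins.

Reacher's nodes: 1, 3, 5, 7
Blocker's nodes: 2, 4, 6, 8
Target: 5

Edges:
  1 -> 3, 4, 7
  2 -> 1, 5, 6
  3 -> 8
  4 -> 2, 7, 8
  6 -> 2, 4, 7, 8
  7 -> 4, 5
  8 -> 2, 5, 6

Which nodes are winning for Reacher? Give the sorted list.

A0 = {5}
A1: add {7} — 7 (Reacher) has 7→5.
A2: add {1} — 1 (Reacher) has 1→7.
A3 = A2; e.g. 2 (Blocker) can still go to 6. Fixed point.
Reacher's winning region = {1, 5, 7}.

1, 5, 7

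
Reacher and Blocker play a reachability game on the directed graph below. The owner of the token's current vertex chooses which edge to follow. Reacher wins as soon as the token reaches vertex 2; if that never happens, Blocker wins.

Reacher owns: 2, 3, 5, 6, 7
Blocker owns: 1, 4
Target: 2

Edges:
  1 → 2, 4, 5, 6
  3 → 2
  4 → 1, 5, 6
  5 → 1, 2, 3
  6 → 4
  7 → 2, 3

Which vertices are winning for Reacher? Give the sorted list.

2, 3, 5, 7

A0 = {2}
A1: add {3, 5, 7} — 3 (Reacher) has 3→2; 5 (Reacher) has 5→2; 7 (Reacher) has 7→2.
A2 = A1; e.g. 1 (Blocker) can still go to 4. Fixed point.
Reacher's winning region = {2, 3, 5, 7}.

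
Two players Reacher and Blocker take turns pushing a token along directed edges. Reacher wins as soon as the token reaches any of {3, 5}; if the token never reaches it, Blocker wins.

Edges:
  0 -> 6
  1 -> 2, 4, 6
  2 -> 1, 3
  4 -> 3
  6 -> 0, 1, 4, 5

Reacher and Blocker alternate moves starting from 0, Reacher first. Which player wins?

Blocker

Track states (vertex, player-to-move).
A0 = {(3,Reacher), (3,Blocker), (5,Reacher), (5,Blocker)}
A1: add {(2,Reacher), (4,Reacher), (4,Blocker), (6,Reacher)}.
A2: add {(0,Blocker), (1,Reacher), (1,Blocker)}.
A3: add {(2,Blocker)}.
A4 = A3; e.g. (0,Reacher) stays out. (0,Reacher) never enters ⇒ Blocker avoids the target.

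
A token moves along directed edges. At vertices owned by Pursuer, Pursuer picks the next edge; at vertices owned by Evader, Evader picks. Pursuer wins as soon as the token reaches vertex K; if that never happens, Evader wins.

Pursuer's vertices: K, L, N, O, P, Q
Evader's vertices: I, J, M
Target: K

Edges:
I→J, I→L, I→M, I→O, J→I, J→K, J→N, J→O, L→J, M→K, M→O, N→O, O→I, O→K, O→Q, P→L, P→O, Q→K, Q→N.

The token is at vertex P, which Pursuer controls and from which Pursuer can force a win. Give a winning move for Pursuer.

O

A0 = {K}
A1: add {O, Q} — O (Pursuer) has O→K; Q (Pursuer) has Q→K.
A2: add {M, N, P} — M (Evader): all of {K, O} already in; N (Pursuer) has N→O; P (Pursuer) has P→O.
A3 = A2; e.g. I (Evader) can still go to J. Fixed point.
From P, successor O is in the attractor (rank 1); the other successor L is not.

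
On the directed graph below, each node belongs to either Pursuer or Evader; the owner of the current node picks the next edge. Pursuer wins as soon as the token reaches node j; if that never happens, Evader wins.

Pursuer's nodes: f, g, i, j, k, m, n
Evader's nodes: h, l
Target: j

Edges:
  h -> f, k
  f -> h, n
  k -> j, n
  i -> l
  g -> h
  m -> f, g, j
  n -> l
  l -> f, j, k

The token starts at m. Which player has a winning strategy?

A0 = {j}
A1: add {k, m} — k (Pursuer) has k→j; m (Pursuer) has m→j.
A2 = A1; e.g. f (Pursuer) has no edge into A1. Fixed point.
m ∈ A1, so Pursuer can force the target.

Pursuer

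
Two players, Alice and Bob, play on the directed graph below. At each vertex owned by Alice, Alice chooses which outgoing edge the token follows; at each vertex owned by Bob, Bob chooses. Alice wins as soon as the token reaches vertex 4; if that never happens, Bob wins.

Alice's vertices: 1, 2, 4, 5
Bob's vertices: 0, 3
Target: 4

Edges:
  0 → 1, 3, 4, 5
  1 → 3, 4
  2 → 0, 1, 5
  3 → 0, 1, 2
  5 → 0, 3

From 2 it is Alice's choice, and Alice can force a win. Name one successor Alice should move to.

A0 = {4}
A1: add {1} — 1 (Alice) has 1→4.
A2: add {2} — 2 (Alice) has 2→1.
A3 = A2; e.g. 0 (Bob) can still go to 3. Fixed point.
From 2, successor 1 is in the attractor (rank 1); the other successors 0, 5 are not.

1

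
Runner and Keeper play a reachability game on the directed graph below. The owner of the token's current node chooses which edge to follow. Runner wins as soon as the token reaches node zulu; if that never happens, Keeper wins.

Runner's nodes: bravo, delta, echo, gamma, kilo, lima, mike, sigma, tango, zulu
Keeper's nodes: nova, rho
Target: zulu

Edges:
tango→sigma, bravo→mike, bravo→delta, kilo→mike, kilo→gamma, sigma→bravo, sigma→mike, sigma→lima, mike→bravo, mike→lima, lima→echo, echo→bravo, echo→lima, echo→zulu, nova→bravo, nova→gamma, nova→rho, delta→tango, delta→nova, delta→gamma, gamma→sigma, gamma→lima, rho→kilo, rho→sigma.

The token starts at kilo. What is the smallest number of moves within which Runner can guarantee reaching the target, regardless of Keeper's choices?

4

A0 = {zulu}
A1: add {echo} — echo (Runner) has echo→zulu.
A2: add {lima} — lima (Runner) has lima→echo.
A3: add {gamma, mike, sigma} — sigma (Runner) has sigma→lima; mike (Runner) has mike→lima; gamma (Runner) has gamma→lima.
A4: add {bravo, delta, kilo, tango} — tango (Runner) has tango→sigma; bravo (Runner) has bravo→mike; kilo (Runner) has kilo→mike; delta (Runner) has delta→gamma.
kilo enters the attractor at level 4, so Runner can force the target in 4 moves from there.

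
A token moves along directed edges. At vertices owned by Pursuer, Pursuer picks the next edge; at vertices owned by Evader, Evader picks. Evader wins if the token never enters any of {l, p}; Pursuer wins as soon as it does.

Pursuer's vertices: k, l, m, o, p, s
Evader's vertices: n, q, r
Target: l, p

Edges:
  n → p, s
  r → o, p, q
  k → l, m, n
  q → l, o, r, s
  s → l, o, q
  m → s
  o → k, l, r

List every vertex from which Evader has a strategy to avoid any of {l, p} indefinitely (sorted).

q, r

A0 = {l, p}
A1: add {k, o, s} — k (Pursuer) has k→l; o (Pursuer) has o→l; s (Pursuer) has s→l.
A2: add {m, n} — m (Pursuer) has m→s; n (Evader): all of {p, s} already in.
A3 = A2; e.g. q (Evader) can still go to r. Fixed point.
Pursuer's attractor = {k, l, m, n, o, p, s}; Evader avoids the target exactly from the complement.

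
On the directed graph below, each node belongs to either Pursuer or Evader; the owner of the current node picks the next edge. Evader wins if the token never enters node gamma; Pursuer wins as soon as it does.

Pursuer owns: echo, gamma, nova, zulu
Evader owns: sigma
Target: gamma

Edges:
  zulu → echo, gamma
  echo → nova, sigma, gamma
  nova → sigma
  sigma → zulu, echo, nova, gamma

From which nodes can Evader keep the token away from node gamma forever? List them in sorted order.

A0 = {gamma}
A1: add {echo, zulu} — zulu (Pursuer) has zulu→gamma; echo (Pursuer) has echo→gamma.
A2 = A1; e.g. nova (Pursuer) has no edge into A1. Fixed point.
Pursuer's attractor = {echo, gamma, zulu}; Evader avoids the target exactly from the complement.

nova, sigma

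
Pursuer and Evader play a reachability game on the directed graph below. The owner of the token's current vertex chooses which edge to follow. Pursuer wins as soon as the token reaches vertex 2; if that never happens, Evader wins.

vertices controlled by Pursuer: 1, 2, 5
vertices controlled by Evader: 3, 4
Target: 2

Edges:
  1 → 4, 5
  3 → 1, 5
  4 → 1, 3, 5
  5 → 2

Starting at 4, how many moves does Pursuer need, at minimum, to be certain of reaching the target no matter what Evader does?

4

A0 = {2}
A1: add {5} — 5 (Pursuer) has 5→2.
A2: add {1} — 1 (Pursuer) has 1→5.
A3: add {3} — 3 (Evader): all of {1, 5} already in.
A4: add {4} — 4 (Evader): all of {1, 3, 5} already in.
A4 = all vertices. Fixed point.
4 enters the attractor at level 4, so Pursuer can force the target in 4 moves from there.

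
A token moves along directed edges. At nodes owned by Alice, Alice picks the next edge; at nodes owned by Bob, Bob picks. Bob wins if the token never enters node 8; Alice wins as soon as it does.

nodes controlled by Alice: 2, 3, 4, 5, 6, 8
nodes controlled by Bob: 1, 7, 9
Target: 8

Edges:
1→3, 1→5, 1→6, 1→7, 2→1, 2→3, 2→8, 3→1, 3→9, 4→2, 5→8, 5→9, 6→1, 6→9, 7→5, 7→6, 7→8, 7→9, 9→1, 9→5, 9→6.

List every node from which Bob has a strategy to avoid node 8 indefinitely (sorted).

A0 = {8}
A1: add {2, 5} — 2 (Alice) has 2→8; 5 (Alice) has 5→8.
A2: add {4} — 4 (Alice) has 4→2.
A3 = A2; e.g. 1 (Bob) can still go to 3. Fixed point.
Alice's attractor = {2, 4, 5, 8}; Bob avoids the target exactly from the complement.

1, 3, 6, 7, 9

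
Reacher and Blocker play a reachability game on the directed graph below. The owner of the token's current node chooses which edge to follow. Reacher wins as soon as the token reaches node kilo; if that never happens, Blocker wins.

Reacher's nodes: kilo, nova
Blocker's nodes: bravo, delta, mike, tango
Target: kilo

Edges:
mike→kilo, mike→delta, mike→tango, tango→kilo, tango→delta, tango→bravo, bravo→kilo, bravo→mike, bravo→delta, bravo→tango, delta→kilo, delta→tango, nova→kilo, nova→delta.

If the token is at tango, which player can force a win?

A0 = {kilo}
A1: add {nova} — nova (Reacher) has nova→kilo.
A2 = A1; e.g. mike (Blocker) can still go to delta. Fixed point.
tango never enters the attractor, so Blocker can avoid the target forever.

Blocker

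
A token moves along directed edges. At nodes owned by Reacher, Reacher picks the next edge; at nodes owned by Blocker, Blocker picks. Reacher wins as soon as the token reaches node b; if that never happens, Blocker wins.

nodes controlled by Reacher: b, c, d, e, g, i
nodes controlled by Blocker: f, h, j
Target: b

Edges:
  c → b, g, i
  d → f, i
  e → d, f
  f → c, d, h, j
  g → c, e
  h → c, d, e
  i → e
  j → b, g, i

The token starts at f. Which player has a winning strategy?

A0 = {b}
A1: add {c} — c (Reacher) has c→b.
A2: add {g} — g (Reacher) has g→c.
A3 = A2; e.g. d (Reacher) has no edge into A2. Fixed point.
f never enters the attractor, so Blocker can avoid the target forever.

Blocker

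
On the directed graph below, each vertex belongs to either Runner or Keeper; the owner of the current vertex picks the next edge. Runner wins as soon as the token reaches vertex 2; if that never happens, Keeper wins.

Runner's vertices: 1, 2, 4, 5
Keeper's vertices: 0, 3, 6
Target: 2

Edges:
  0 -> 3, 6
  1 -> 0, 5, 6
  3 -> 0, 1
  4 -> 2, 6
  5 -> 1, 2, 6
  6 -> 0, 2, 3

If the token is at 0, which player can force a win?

Keeper

A0 = {2}
A1: add {4, 5} — 4 (Runner) has 4→2; 5 (Runner) has 5→2.
A2: add {1} — 1 (Runner) has 1→5.
A3 = A2; e.g. 0 (Keeper) can still go to 3. Fixed point.
0 never enters the attractor, so Keeper can avoid the target forever.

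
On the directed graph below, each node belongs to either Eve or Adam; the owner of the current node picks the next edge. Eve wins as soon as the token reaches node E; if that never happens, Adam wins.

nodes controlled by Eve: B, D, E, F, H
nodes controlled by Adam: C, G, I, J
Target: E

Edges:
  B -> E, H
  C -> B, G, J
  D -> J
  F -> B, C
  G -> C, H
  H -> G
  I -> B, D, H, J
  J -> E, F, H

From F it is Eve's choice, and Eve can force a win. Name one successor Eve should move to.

A0 = {E}
A1: add {B} — B (Eve) has B→E.
A2: add {F} — F (Eve) has F→B.
A3 = A2; e.g. C (Adam) can still go to G. Fixed point.
From F, successor B is in the attractor (rank 1); the other successor C is not.

B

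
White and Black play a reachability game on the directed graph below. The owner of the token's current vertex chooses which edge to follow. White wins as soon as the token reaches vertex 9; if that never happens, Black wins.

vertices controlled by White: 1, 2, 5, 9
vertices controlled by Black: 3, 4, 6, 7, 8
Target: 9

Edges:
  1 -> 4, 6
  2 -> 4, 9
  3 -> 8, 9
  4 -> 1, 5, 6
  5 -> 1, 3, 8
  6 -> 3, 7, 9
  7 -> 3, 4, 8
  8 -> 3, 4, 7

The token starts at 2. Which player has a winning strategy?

A0 = {9}
A1: add {2} — 2 (White) has 2→9.
A2 = A1; e.g. 1 (White) has no edge into A1. Fixed point.
2 ∈ A1, so White can force the target.

White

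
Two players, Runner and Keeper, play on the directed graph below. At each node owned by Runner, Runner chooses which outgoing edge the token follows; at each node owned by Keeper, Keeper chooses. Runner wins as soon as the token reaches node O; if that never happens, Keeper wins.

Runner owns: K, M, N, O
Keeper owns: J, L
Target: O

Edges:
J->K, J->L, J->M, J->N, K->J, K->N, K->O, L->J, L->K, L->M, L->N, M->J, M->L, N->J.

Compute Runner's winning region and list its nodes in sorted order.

A0 = {O}
A1: add {K} — K (Runner) has K→O.
A2 = A1; e.g. J (Keeper) can still go to L. Fixed point.
Runner's winning region = {K, O}.

K, O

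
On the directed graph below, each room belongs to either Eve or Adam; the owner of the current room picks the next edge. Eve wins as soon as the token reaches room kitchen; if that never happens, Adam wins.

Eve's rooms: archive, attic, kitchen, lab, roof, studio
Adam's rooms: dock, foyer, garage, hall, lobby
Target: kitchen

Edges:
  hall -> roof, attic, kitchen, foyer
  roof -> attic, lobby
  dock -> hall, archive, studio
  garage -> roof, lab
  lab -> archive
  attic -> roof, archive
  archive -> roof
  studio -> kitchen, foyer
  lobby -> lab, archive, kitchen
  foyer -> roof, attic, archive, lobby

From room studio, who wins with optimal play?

Eve

A0 = {kitchen}
A1: add {studio} — studio (Eve) has studio→kitchen.
A2 = A1; e.g. hall (Adam) can still go to roof. Fixed point.
studio ∈ A1, so Eve can force the target.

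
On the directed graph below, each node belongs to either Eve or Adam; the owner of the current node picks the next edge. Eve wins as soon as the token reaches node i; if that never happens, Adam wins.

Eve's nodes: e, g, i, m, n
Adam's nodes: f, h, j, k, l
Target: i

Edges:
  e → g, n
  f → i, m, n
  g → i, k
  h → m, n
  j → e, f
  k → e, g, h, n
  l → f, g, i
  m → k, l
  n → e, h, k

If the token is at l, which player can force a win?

Adam

A0 = {i}
A1: add {g} — g (Eve) has g→i.
A2: add {e} — e (Eve) has e→g.
A3: add {n} — n (Eve) has n→e.
A4 = A3; e.g. f (Adam) can still go to m. Fixed point.
l never enters the attractor, so Adam can avoid the target forever.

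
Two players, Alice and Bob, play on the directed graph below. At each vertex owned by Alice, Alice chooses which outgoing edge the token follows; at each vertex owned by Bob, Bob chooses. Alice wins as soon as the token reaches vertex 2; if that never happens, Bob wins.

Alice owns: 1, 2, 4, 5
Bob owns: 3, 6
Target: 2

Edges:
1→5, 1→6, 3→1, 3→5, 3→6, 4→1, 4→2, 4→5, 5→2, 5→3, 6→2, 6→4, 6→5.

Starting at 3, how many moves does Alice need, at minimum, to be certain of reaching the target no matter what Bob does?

A0 = {2}
A1: add {4, 5} — 4 (Alice) has 4→2; 5 (Alice) has 5→2.
A2: add {1, 6} — 1 (Alice) has 1→5; 6 (Bob): all of {2, 4, 5} already in.
A3: add {3} — 3 (Bob): all of {1, 5, 6} already in.
A3 = all vertices. Fixed point.
3 enters the attractor at level 3, so Alice can force the target in 3 moves from there.

3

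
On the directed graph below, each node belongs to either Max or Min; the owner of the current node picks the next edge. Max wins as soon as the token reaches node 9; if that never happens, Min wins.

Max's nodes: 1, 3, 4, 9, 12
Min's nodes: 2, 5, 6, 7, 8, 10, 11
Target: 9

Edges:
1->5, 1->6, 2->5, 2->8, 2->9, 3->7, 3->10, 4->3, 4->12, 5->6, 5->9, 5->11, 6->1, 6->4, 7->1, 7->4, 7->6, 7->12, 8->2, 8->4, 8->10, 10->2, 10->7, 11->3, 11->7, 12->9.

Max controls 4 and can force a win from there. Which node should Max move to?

A0 = {9}
A1: add {12} — 12 (Max) has 12→9.
A2: add {4} — 4 (Max) has 4→12.
A3 = A2; e.g. 1 (Max) has no edge into A2. Fixed point.
From 4, successor 12 is in the attractor (rank 1); the other successor 3 is not.

12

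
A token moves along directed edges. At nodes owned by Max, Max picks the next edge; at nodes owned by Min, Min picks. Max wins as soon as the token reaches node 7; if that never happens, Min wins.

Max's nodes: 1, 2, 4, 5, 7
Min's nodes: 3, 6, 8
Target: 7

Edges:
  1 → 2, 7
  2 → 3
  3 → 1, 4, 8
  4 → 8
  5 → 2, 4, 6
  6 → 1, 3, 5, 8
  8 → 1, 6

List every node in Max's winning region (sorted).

1, 7

A0 = {7}
A1: add {1} — 1 (Max) has 1→7.
A2 = A1; e.g. 2 (Max) has no edge into A1. Fixed point.
Max's winning region = {1, 7}.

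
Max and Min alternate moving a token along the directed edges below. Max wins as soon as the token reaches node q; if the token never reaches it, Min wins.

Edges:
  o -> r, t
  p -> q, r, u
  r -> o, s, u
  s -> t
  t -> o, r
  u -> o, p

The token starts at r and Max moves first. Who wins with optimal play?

Min

Track states (vertex, player-to-move).
A0 = {(q,Max), (q,Min)}
A1: add {(p,Max)}.
A2 = A1; e.g. (o,Max) stays out. (r,Max) never enters ⇒ Min avoids the target.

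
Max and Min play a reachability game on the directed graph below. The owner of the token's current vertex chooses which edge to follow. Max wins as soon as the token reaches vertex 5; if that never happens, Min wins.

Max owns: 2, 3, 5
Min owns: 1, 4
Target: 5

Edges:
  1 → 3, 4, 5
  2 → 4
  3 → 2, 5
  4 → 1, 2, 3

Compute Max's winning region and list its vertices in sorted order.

A0 = {5}
A1: add {3} — 3 (Max) has 3→5.
A2 = A1; e.g. 1 (Min) can still go to 4. Fixed point.
Max's winning region = {3, 5}.

3, 5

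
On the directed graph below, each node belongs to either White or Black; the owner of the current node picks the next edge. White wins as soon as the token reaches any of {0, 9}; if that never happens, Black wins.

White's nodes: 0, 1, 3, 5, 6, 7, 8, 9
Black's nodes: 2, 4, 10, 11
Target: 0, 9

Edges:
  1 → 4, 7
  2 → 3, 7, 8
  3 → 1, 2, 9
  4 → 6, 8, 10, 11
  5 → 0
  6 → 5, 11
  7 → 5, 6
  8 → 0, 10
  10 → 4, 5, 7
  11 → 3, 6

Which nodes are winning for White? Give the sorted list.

A0 = {0, 9}
A1: add {3, 5, 8} — 3 (White) has 3→9; 5 (White) has 5→0; 8 (White) has 8→0.
A2: add {6, 7} — 6 (White) has 6→5; 7 (White) has 7→5.
A3: add {1, 2, 11} — 1 (White) has 1→7; 2 (Black): all of {3, 7, 8} already in; 11 (Black): all of {3, 6} already in.
A4 = A3; e.g. 4 (Black) can still go to 10. Fixed point.
White's winning region = {0, 1, 2, 3, 5, 6, 7, 8, 9, 11}.

0, 1, 2, 3, 5, 6, 7, 8, 9, 11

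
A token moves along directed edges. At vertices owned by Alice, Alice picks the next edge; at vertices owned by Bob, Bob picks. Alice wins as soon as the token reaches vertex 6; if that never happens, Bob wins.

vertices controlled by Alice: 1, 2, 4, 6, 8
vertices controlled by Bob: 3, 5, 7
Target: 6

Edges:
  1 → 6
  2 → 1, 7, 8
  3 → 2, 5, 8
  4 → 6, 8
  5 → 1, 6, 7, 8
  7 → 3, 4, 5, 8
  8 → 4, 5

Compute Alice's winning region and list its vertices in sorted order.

A0 = {6}
A1: add {1, 4} — 1 (Alice) has 1→6; 4 (Alice) has 4→6.
A2: add {2, 8} — 2 (Alice) has 2→1; 8 (Alice) has 8→4.
A3 = A2; e.g. 3 (Bob) can still go to 5. Fixed point.
Alice's winning region = {1, 2, 4, 6, 8}.

1, 2, 4, 6, 8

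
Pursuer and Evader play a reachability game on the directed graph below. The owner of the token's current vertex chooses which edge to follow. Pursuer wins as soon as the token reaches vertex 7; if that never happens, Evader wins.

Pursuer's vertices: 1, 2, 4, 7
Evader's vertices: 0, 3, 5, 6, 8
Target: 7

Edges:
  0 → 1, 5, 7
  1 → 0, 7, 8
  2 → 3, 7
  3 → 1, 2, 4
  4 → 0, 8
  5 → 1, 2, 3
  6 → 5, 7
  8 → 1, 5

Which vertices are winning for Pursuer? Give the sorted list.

1, 2, 7

A0 = {7}
A1: add {1, 2} — 1 (Pursuer) has 1→7; 2 (Pursuer) has 2→7.
A2 = A1; e.g. 0 (Evader) can still go to 5. Fixed point.
Pursuer's winning region = {1, 2, 7}.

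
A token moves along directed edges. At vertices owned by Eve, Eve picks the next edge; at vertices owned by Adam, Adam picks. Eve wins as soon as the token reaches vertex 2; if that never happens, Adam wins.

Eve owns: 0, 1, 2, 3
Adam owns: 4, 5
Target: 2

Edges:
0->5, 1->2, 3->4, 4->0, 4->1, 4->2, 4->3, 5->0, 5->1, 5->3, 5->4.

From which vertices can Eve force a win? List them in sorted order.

1, 2

A0 = {2}
A1: add {1} — 1 (Eve) has 1→2.
A2 = A1; e.g. 0 (Eve) has no edge into A1. Fixed point.
Eve's winning region = {1, 2}.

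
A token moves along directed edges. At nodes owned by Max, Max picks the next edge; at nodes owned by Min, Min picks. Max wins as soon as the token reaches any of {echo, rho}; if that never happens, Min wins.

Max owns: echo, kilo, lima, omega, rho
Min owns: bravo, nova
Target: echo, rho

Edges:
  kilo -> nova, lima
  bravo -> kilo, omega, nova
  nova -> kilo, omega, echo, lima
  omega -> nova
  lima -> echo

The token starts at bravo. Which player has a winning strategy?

Min

A0 = {echo, rho}
A1: add {lima} — lima (Max) has lima→echo.
A2: add {kilo} — kilo (Max) has kilo→lima.
A3 = A2; e.g. bravo (Min) can still go to omega. Fixed point.
bravo never enters the attractor, so Min can avoid the target forever.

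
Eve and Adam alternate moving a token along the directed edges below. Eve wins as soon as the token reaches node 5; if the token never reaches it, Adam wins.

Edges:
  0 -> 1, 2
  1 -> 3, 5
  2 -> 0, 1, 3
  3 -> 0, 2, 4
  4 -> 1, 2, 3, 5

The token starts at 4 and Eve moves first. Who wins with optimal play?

Eve

Track states (vertex, player-to-move).
A0 = {(5,Eve), (5,Adam)}
A1: add {(1,Eve), (4,Eve)}.
(4,Eve) ∈ A1 ⇒ Eve forces the target.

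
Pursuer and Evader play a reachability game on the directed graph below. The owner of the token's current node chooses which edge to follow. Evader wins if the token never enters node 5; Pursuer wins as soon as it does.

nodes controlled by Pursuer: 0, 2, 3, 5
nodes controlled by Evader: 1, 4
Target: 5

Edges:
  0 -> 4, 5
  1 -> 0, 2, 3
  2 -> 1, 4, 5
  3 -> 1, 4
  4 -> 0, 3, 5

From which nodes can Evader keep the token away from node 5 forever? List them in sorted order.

1, 3, 4

A0 = {5}
A1: add {0, 2} — 0 (Pursuer) has 0→5; 2 (Pursuer) has 2→5.
A2 = A1; e.g. 1 (Evader) can still go to 3. Fixed point.
Pursuer's attractor = {0, 2, 5}; Evader avoids the target exactly from the complement.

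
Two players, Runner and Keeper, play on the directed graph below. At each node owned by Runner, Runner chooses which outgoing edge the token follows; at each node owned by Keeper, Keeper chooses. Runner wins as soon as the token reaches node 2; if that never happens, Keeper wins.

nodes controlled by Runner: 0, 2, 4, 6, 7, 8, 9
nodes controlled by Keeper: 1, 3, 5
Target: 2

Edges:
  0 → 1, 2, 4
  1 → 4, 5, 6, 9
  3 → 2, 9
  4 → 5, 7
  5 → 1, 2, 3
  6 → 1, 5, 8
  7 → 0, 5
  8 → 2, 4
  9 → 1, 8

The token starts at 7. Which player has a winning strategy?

Runner

A0 = {2}
A1: add {0, 8} — 0 (Runner) has 0→2; 8 (Runner) has 8→2.
A2: add {6, 7, 9} — 6 (Runner) has 6→8; 7 (Runner) has 7→0; 9 (Runner) has 9→8.
7 ∈ A2, so Runner can force the target.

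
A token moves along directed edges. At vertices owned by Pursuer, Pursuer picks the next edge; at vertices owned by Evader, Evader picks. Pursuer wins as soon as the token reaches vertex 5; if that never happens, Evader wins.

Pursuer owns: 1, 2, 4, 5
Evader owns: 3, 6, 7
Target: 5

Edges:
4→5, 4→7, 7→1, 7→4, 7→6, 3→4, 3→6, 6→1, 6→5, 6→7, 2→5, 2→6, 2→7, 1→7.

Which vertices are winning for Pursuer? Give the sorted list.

2, 4, 5

A0 = {5}
A1: add {2, 4} — 2 (Pursuer) has 2→5; 4 (Pursuer) has 4→5.
A2 = A1; e.g. 1 (Pursuer) has no edge into A1. Fixed point.
Pursuer's winning region = {2, 4, 5}.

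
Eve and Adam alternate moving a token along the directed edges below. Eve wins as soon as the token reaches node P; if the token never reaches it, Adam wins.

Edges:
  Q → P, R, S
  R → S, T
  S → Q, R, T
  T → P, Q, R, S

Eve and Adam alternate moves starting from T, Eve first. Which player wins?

Track states (vertex, player-to-move).
A0 = {(P,Eve), (P,Adam)}
A1: add {(Q,Eve), (T,Eve)}.
(T,Eve) ∈ A1 ⇒ Eve forces the target.

Eve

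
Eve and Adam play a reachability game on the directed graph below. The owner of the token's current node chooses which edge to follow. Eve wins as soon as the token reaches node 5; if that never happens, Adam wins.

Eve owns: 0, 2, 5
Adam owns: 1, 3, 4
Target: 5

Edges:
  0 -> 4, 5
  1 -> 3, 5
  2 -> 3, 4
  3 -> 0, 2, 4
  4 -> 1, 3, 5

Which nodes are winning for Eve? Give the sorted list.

A0 = {5}
A1: add {0} — 0 (Eve) has 0→5.
A2 = A1; e.g. 1 (Adam) can still go to 3. Fixed point.
Eve's winning region = {0, 5}.

0, 5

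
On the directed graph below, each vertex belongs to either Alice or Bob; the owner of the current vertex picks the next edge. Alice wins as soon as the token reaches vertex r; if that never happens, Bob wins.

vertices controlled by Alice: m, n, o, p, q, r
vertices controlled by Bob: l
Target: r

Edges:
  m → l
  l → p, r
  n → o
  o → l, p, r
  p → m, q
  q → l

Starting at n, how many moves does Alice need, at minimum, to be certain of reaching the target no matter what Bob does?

A0 = {r}
A1: add {o} — o (Alice) has o→r.
A2: add {n} — n (Alice) has n→o.
A3 = A2; e.g. l (Bob) can still go to p. Fixed point.
n enters the attractor at level 2, so Alice can force the target in 2 moves from there.

2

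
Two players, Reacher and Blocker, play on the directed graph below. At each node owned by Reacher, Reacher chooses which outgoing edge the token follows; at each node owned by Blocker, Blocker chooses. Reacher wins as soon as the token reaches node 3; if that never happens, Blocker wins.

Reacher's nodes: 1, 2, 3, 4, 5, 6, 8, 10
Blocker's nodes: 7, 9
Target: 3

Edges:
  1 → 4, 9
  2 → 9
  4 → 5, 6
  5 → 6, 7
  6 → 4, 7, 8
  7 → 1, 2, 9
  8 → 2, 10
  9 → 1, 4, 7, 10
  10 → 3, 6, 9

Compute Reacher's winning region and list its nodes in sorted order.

1, 3, 4, 5, 6, 8, 10

A0 = {3}
A1: add {10} — 10 (Reacher) has 10→3.
A2: add {8} — 8 (Reacher) has 8→10.
A3: add {6} — 6 (Reacher) has 6→8.
A4: add {4, 5} — 4 (Reacher) has 4→6; 5 (Reacher) has 5→6.
A5: add {1} — 1 (Reacher) has 1→4.
A6 = A5; e.g. 2 (Reacher) has no edge into A5. Fixed point.
Reacher's winning region = {1, 3, 4, 5, 6, 8, 10}.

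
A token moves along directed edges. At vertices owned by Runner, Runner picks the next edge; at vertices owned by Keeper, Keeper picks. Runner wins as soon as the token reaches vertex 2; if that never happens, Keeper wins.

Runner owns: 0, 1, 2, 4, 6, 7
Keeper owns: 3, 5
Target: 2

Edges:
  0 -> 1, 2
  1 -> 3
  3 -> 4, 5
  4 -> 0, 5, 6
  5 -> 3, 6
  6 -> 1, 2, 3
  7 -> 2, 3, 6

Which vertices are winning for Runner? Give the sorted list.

0, 2, 4, 6, 7

A0 = {2}
A1: add {0, 6, 7} — 0 (Runner) has 0→2; 6 (Runner) has 6→2; 7 (Runner) has 7→2.
A2: add {4} — 4 (Runner) has 4→0.
A3 = A2; e.g. 1 (Runner) has no edge into A2. Fixed point.
Runner's winning region = {0, 2, 4, 6, 7}.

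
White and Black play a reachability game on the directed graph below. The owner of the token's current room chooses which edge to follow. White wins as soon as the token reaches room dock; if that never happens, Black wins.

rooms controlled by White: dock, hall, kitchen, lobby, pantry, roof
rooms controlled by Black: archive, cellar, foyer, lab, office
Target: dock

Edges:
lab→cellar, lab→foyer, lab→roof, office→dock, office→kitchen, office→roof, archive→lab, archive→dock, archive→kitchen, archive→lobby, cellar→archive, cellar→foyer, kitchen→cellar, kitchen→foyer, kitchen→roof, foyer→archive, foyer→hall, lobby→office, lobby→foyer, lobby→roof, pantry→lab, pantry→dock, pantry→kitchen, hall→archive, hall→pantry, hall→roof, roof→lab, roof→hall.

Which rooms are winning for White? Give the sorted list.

A0 = {dock}
A1: add {pantry} — pantry (White) has pantry→dock.
A2: add {hall} — hall (White) has hall→pantry.
A3: add {roof} — roof (White) has roof→hall.
A4: add {kitchen, lobby} — kitchen (White) has kitchen→roof; lobby (White) has lobby→roof.
A5: add {office} — office (Black): all of {dock, kitchen, roof} already in.
A6 = A5; e.g. lab (Black) can still go to cellar. Fixed point.
White's winning region = {dock, hall, kitchen, lobby, office, pantry, roof}.

dock, hall, kitchen, lobby, office, pantry, roof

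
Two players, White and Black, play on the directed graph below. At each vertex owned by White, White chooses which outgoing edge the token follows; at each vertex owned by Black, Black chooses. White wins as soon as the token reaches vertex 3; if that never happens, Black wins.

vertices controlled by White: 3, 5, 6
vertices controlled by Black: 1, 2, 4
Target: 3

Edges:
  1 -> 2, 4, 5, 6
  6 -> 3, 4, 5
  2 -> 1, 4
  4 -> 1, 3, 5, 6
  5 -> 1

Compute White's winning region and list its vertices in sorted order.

3, 6

A0 = {3}
A1: add {6} — 6 (White) has 6→3.
A2 = A1; e.g. 1 (Black) can still go to 2. Fixed point.
White's winning region = {3, 6}.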